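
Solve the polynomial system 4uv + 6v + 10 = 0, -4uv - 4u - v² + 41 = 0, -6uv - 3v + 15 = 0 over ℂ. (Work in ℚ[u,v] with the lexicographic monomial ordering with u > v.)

{(-1, -5)}

Compute a lex Gröbner basis by Buchberger's algorithm.
f_1 = 4uv + 6v + 10, LT = uv.
f_2 = -4uv - 4u - v² + 41, LT = uv.
f_3 = -6uv - 3v + 15, LT = uv.

S(f_1,f_2): lcm = uv. S = -u - ¼v² + 3/2v + 51/4.
  reduce S modulo (f_1, f_2, f_3):
  remainder -u - ¼v² + 3/2v + 51/4 ≠ 0; add h_4 = -u - ¼v² + 3/2v + 51/4 to the basis.

S(f_1,f_3): lcm = uv. S = v + 5.
  reduce S modulo (f_1, f_2, f_3, h_4):
  remainder v + 5 ≠ 0; add h_5 = v + 5 to the basis.

The other S-polynomials (S(f_2,f_3), S(f_1,h_4), S(f_2,h_4), S(f_3,h_4), S(f_1,h_5), S(f_2,h_5), S(f_3,h_5), S(h_4,h_5)) all reduce to 0 modulo the current basis, so we have a Gröbner basis.
Inter-reduce: drop elements whose leading term is divisible by another's, tail-reduce, and make monic.
Reduced Gröbner basis: {u + 1, v + 5}.

A lex Gröbner basis eliminates variables successively. Here v + 5 depends only on v, with roots {-5}; lifting each root through the earlier basis elements recovers the full solutions.
  v = -5: the earlier basis element becomes u + 1 = 0, giving u = -1 — point (-1, -5).
A lex Gröbner basis triangularizes the system, enabling back-substitution.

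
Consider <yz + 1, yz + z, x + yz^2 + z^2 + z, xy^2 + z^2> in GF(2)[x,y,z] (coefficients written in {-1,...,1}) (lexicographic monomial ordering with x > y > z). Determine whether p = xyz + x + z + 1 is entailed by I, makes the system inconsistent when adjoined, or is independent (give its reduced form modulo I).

First compute the reduced Gröbner basis of I by Buchberger's algorithm.
f_1 = yz + 1, LT = yz.
f_2 = yz + z, LT = yz.
f_3 = x + yz^2 + z^2 + z, LT = x.
f_4 = xy^2 + z^2, LT = xy^2.

S(f_1,f_2): lcm = yz. S = z + 1.
  leading term z: no divisor's leading term divides it; move z to the remainder.
  leading term 1: no divisor's leading term divides it; move 1 to the remainder.
  remainder z + 1 ≠ 0; add h_5 = z + 1 to the basis.

S(f_1,h_5): lcm = yz. S = y + 1.
  leading term y: no divisor's leading term divides it; move y to the remainder.
  leading term 1: no divisor's leading term divides it; move 1 to the remainder.
  remainder y + 1 ≠ 0; add h_6 = y + 1 to the basis.

The other S-polynomials (S(f_1,f_3), S(f_1,f_4), S(f_2,f_3), S(f_2,f_4), S(f_3,f_4), S(f_2,h_5), S(f_3,h_5), S(f_4,h_5), S(f_1,h_6), S(f_2,h_6), S(f_3,h_6), S(f_4,h_6), S(h_5,h_6)) all reduce to 0 modulo the current basis, so we have a Gröbner basis.
Inter-reduce: drop elements whose leading term is divisible by another's, tail-reduce, and make monic.
Reduced Gröbner basis: {x + 1, y + 1, z + 1}.
Label its elements g_1 = x + 1, g_2 = y + 1, g_3 = z + 1.

Reduce p = xyz + x + z + 1 modulo G:
  leading term xyz: subtract (yz)·g_1 from xyz + x + z + 1 → x + yz + z + 1
  leading term x: subtract (1)·g_1 from x + yz + z + 1 → yz + z
  leading term yz: subtract (z)·g_2 from yz + z → 0
  normal form = 0.
Since the normal form is 0, p ∈ I.

xyz + x + z + 1 lies in I (it reduces to 0).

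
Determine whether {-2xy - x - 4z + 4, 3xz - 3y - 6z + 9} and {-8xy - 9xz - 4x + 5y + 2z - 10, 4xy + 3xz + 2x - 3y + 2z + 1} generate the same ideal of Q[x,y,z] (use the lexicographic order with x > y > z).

Two ideals are equal iff their reduced Gröbner bases coincide (the reduced basis is unique for a fixed ordering).
Buchberger on the first generating set:
f_1 = -2xy - x - 4z + 4, LT = xy.
f_2 = 3xz - 3y - 6z + 9, LT = xz.

S(f_1,f_2): lcm = xyz. S = 1/2xz + y^2 + 2yz - 3y + 2z^2 - 2z.
  leading term xz: subtract (1/6)·f_2 from 1/2xz + y^2 + 2yz - 3y + 2z^2 - 2z → y^2 + 2yz - 5/2y + 2z^2 - z - 3/2
  leading term y^2: no divisor's leading term divides it; move y^2 to the remainder.
  leading term yz: no divisor's leading term divides it; move 2yz to the remainder.
  leading term y: no divisor's leading term divides it; move -5/2y to the remainder.
  leading term z^2: no divisor's leading term divides it; move 2z^2 to the remainder.
  leading term z: no divisor's leading term divides it; move -z to the remainder.
  leading term 1: no divisor's leading term divides it; move -3/2 to the remainder.
  remainder y^2 + 2yz - 5/2y + 2z^2 - z - 3/2 ≠ 0; add g_3 = y^2 + 2yz - 5/2y + 2z^2 - z - 3/2 to the basis.

The other S-polynomials (S(f_1,g_3), S(f_2,g_3)) all reduce to 0 modulo the current basis, so we have a Gröbner basis.
Inter-reduce: drop elements whose leading term is divisible by another's, tail-reduce, and make monic.
Reduced Gröbner basis: {xy + 1/2x + 2z - 2, xz - y - 2z + 3, y^2 + 2yz - 5/2y + 2z^2 - z - 3/2}.

Buchberger on the second generating set:
h_1 = -8xy - 9xz - 4x + 5y + 2z - 10, LT = xy.
h_2 = 4xy + 3xz + 2x - 3y + 2z + 1, LT = xy.

S(h_1,h_2): lcm = xy. S = 3/8xz + 1/8y - 3/4z + 1.
  leading term xz: no divisor's leading term divides it; move 3/8xz to the remainder.
  leading term y: no divisor's leading term divides it; move 1/8y to the remainder.
  leading term z: no divisor's leading term divides it; move -3/4z to the remainder.
  leading term 1: no divisor's leading term divides it; move 1 to the remainder.
  remainder 3/8xz + 1/8y - 3/4z + 1 ≠ 0; add k_3 = 3/8xz + 1/8y - 3/4z + 1 to the basis.

S(h_1,k_3): lcm = xyz. S = 9/8xz^2 + 1/2xz - 1/3y^2 + 11/8yz - 8/3y - 1/4z^2 + 5/4z.
  leading term xz^2: subtract (3z)·k_3 from 9/8xz^2 + 1/2xz - 1/3y^2 + 11/8yz - 8/3y - 1/4z^2 + 5/4z → 1/2xz - 1/3y^2 + yz - 8/3y + 2z^2 - 7/4z
  leading term xz: subtract (4/3)·k_3 from 1/2xz - 1/3y^2 + yz - 8/3y + 2z^2 - 7/4z → -1/3y^2 + yz - 17/6y + 2z^2 - 3/4z - 4/3
  leading term y^2: no divisor's leading term divides it; move -1/3y^2 to the remainder.
  leading term yz: no divisor's leading term divides it; move yz to the remainder.
  leading term y: no divisor's leading term divides it; move -17/6y to the remainder.
  leading term z^2: no divisor's leading term divides it; move 2z^2 to the remainder.
  leading term z: no divisor's leading term divides it; move -3/4z to the remainder.
  leading term 1: no divisor's leading term divides it; move -4/3 to the remainder.
  remainder -1/3y^2 + yz - 17/6y + 2z^2 - 3/4z - 4/3 ≠ 0; add k_4 = -1/3y^2 + yz - 17/6y + 2z^2 - 3/4z - 4/3 to the basis.

The other S-polynomials (S(h_2,k_3), S(h_1,k_4), S(h_2,k_4), S(k_3,k_4)) all reduce to 0 modulo the current basis, so we have a Gröbner basis.
Inter-reduce: drop elements whose leading term is divisible by another's, tail-reduce, and make monic.
Reduced Gröbner basis: {xy + 1/2x - y + 2z - 7/4, xz + 1/3y - 2z + 8/3, y^2 - 3yz + 17/2y - 6z^2 + 9/4z + 4}.

These differ, so the ideals are not equal.

No, the ideals differ.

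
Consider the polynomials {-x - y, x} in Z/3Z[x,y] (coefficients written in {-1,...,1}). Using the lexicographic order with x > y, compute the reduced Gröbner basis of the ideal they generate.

G = {x, y}

f_1 = -x - y, LT = x.
f_2 = x, LT = x.

S(f_1,f_2): lcm = x. S = y.
  leading term y: no divisor's leading term divides it; move y to the remainder.
  remainder y ≠ 0; add g_3 = y to the basis.

The other S-polynomials (S(f_1,g_3), S(f_2,g_3)) all reduce to 0 modulo the current basis, so we have a Gröbner basis.
Inter-reduce: drop elements whose leading term is divisible by another's, tail-reduce, and make monic.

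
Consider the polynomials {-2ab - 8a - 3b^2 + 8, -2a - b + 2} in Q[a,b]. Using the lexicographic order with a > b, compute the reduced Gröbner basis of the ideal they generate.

f_1 = -2ab - 8a - 3b^2 + 8, LT = ab.
f_2 = -2a - b + 2, LT = a.

S(f_1,f_2): lcm = ab. S = 4a + b^2 + b - 4.
  leading term a: subtract (-2)·f_2 from 4a + b^2 + b - 4 → b^2 - b
  leading term b^2: no divisor's leading term divides it; move b^2 to the remainder.
  leading term b: no divisor's leading term divides it; move -b to the remainder.
  remainder b^2 - b ≠ 0; add g_3 = b^2 - b to the basis.

S(f_1,g_3): lcm = ab^2. S = 5ab + 3/2b^3 - 4b.
  leading term ab: subtract (-5/2)·f_1 from 5ab + 3/2b^3 - 4b → -20a + 3/2b^3 - 15/2b^2 - 4b + 20
  leading term a: subtract (10)·f_2 from -20a + 3/2b^3 - 15/2b^2 - 4b + 20 → 3/2b^3 - 15/2b^2 + 6b
  leading term b^3: subtract (3/2b)·g_3 from 3/2b^3 - 15/2b^2 + 6b → -6b^2 + 6b
  leading term b^2: subtract (-6)·g_3 from -6b^2 + 6b → 0
  remainder 0.

S(f_2,g_3): leading monomials are coprime, so the S-polynomial reduces to 0 (Buchberger's first criterion).
Every S-polynomial of the final basis reduces to 0, so we have a Gröbner basis.
Inter-reduce: drop elements whose leading term is divisible by another's, tail-reduce, and make monic.

G = {a + 1/2b - 1, b^2 - b}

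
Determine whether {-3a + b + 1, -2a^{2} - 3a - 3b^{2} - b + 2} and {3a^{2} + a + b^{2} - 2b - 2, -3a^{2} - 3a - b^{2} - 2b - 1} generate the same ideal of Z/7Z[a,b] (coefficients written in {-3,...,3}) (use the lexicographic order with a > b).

For a fixed monomial order, each ideal has a unique reduced Gröbner basis; comparing bases decides equality.
Buchberger on the first generating set:
f_1 = -3a + b + 1, LT = a.
f_2 = -2a^{2} - 3a - 3b^{2} - b + 2, LT = a^{2}.

S(f_1,f_2): lcm = a^{2}. S = 2ab - 3a + 2b^{2} + 3b + 1.
  reduce S modulo (f_1, f_2):
  remainder -2b^{2} - 2b ≠ 0; add g_3 = -2b^{2} - 2b to the basis.

The other S-polynomials (S(f_1,g_3), S(f_2,g_3)) all reduce to 0 modulo the current basis, so we have a Gröbner basis.
Inter-reduce: drop elements whose leading term is divisible by another's, tail-reduce, and make monic.
Reduced Gröbner basis: {a + 2b + 2, b^{2} + b}.

Buchberger on the second generating set:
h_1 = 3a^{2} + a + b^{2} - 2b - 2, LT = a^{2}.
h_2 = -3a^{2} - 3a - b^{2} - 2b - 1, LT = a^{2}.

S(h_1,h_2): lcm = a^{2}. S = -3a + b - 1.
  reduce S modulo (h_1, h_2):
  remainder -3a + b - 1 ≠ 0; add k_3 = -3a + b - 1 to the basis.

S(h_1,k_3): lcm = a^{2}. S = -2ab - 2b^{2} - 3b - 3.
  reduce S modulo (h_1, h_2, k_3):
  remainder 2b^{2} - 3 ≠ 0; add k_4 = 2b^{2} - 3 to the basis.

The other S-polynomials (S(h_2,k_3), S(h_1,k_4), S(h_2,k_4), S(k_3,k_4)) all reduce to 0 modulo the current basis, so we have a Gröbner basis.
Inter-reduce: drop elements whose leading term is divisible by another's, tail-reduce, and make monic.
Reduced Gröbner basis: {a + 2b - 2, b^{2} + 2}.

These differ, so the ideals are not equal.

No, the ideals differ.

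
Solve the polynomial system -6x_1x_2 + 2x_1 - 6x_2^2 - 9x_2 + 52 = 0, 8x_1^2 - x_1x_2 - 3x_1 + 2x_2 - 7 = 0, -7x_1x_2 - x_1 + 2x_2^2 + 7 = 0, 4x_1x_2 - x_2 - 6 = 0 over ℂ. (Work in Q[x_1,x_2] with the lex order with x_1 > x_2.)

{(1, 2)}

Compute a lex Gröbner basis by Buchberger's algorithm.
f_1 = -6x_1x_2 + 2x_1 - 6x_2^2 - 9x_2 + 52, LT = x_1x_2.
f_2 = 8x_1^2 - x_1x_2 - 3x_1 + 2x_2 - 7, LT = x_1^2.
f_3 = -7x_1x_2 - x_1 + 2x_2^2 + 7, LT = x_1x_2.
f_4 = 4x_1x_2 - x_2 - 6, LT = x_1x_2.

S(f_1,f_2): lcm = x_1^2x_2. S = -1/3x_1^2 + 9/8x_1x_2^2 + 15/8x_1x_2 - 26/3x_1 - 1/4x_2^2 + 7/8x_2.
  reduce S modulo (f_1, f_2, f_3, f_4):
  remainder -145/18x_1 - 9/8x_2^3 - 199/48x_2^2 + 355/48x_2 + 1357/72 ≠ 0; add h_5 = -145/18x_1 - 9/8x_2^3 - 199/48x_2^2 + 355/48x_2 + 1357/72 to the basis.

S(f_1,f_3): lcm = x_1x_2. S = -10/21x_1 + 9/7x_2^2 + 3/2x_2 - 23/3.
  reduce S modulo (f_1, f_2, f_3, f_4, h_5):
  remainder 27/406x_2^3 + 1243/812x_2^2 + 863/812x_2 - 3565/406 ≠ 0; add h_6 = 27/406x_2^3 + 1243/812x_2^2 + 863/812x_2 - 3565/406 to the basis.

S(f_1,f_4): lcm = x_1x_2. S = -1/3x_1 + x_2^2 + 7/4x_2 - 43/6.
  reduce S modulo (f_1, f_2, f_3, f_4, h_5, h_6):
  remainder 1/10x_2^2 + 7/10x_2 - 9/5 ≠ 0; add h_7 = 1/10x_2^2 + 7/10x_2 - 9/5 to the basis.

S(f_2,f_3): lcm = x_1^2x_2. S = -1/7x_1^2 + 9/56x_1x_2^2 - 3/8x_1x_2 + x_1 + 1/4x_2^2 - 7/8x_2.
  reduce S modulo (f_1, f_2, f_3, f_4, h_5, h_6, h_7):
  remainder -6355/168x_2 + 6355/84 ≠ 0; add h_8 = -6355/168x_2 + 6355/84 to the basis.

The other S-polynomials (S(f_2,f_4), S(f_3,f_4), S(f_1,h_5), S(f_2,h_5), S(f_3,h_5), S(f_4,h_5), S(f_1,h_6), S(f_2,h_6), S(f_3,h_6), S(f_4,h_6), S(h_5,h_6), S(f_1,h_7), S(f_2,h_7), S(f_3,h_7), S(f_4,h_7), S(h_5,h_7), S(h_6,h_7), S(f_1,h_8), S(f_2,h_8), S(f_3,h_8), S(f_4,h_8), S(h_5,h_8), S(h_6,h_8), S(h_7,h_8)) all reduce to 0 modulo the current basis, so we have a Gröbner basis.
Inter-reduce: drop elements whose leading term is divisible by another's, tail-reduce, and make monic.
Reduced Gröbner basis: {x_1 - 1, x_2 - 2}.

Since the basis is lex-ordered, x_2 - 2 is univariate in x_2. Its roots are {2}. Back-substituting each root into the other basis elements fixes the other coordinates.
  x_2 = 2: the earlier basis element becomes x_1 - 1 = 0, giving x_1 = 1 — point (1, 2).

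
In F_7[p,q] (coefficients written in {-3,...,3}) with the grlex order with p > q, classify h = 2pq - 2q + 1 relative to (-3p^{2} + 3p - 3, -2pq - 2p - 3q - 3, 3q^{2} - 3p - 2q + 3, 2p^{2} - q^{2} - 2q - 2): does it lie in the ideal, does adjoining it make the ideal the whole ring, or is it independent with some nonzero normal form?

2pq - 2q + 1 lies in I (it reduces to 0).

First compute the reduced Gröbner basis of I by Buchberger's algorithm.
f_1 = -3p^{2} + 3p - 3, LT = p^{2}.
f_2 = -2pq - 2p - 3q - 3, LT = pq.
f_3 = 3q^{2} - 3p - 2q + 3, LT = q^{2}.
f_4 = 2p^{2} - q^{2} - 2q - 2, LT = p^{2}.

S(f_1,f_2): lcm = p^{2}q. S = -p^{2} + pq + 2p + q.
  leading term p^{2}: subtract (-2)·f_1 from -p^{2} + pq + 2p + q → pq + p + q + 1
  leading term pq: subtract (3)·f_2 from pq + p + q + 1 → 3q + 3
  leading term q: no divisor's leading term divides it; move 3q to the remainder.
  leading term 1: no divisor's leading term divides it; move 3 to the remainder.
  remainder 3q + 3 ≠ 0; add k_5 = 3q + 3 to the basis.

S(f_1,f_3): leading monomials are coprime, so the S-polynomial reduces to 0 (Buchberger's first criterion).
S(f_1,f_4): lcm = p^{2}. S = -3q^{2} - p + q + 2.
  leading term q^{2}: subtract (-1)·f_3 from -3q^{2} - p + q + 2 → 3p - q - 2
  leading term p: no divisor's leading term divides it; move 3p to the remainder.
  leading term q: subtract (2)·k_5 from -q - 2 → -1
  leading term 1: no divisor's leading term divides it; move -1 to the remainder.
  remainder 3p - 1 ≠ 0; add k_6 = 3p - 1 to the basis.

S(f_2,f_3): lcm = pq^{2}. S = p^{2} - 3pq - 2q^{2} - p - 2q.
  leading term p^{2}: subtract (2)·f_1 from p^{2} - 3pq - 2q^{2} - p - 2q → -3pq - 2q^{2} - 2q - 1
  leading term pq: subtract (-2)·f_2 from -3pq - 2q^{2} - 2q - 1 → -2q^{2} + 3p - q
  leading term q^{2}: subtract (-3)·f_3 from -2q^{2} + 3p - q → p + 2
  leading term p: subtract (-2)·k_6 from p + 2 → 0
  remainder 0.

S(f_2,f_4): lcm = p^{2}q. S = -3q^{3} + p^{2} - 2pq + q^{2} - 2p + q.
  leading term q^{3}: subtract (-q)·f_3 from -3q^{3} + p^{2} - 2pq + q^{2} - 2p + q → p^{2} + 2pq - q^{2} - 2p - 3q
  leading term p^{2}: subtract (2)·f_1 from p^{2} + 2pq - q^{2} - 2p - 3q → 2pq - q^{2} - p - 3q - 1
  leading term pq: subtract (-1)·f_2 from 2pq - q^{2} - p - 3q - 1 → -q^{2} - 3p + q + 3
  leading term q^{2}: subtract (2)·f_3 from -q^{2} - 3p + q + 3 → 3p - 2q - 3
  leading term p: subtract (1)·k_6 from 3p - 2q - 3 → -2q - 2
  leading term q: subtract (-3)·k_5 from -2q - 2 → 0
  remainder 0.

S(f_3,f_4): leading monomials are coprime, so the S-polynomial reduces to 0 (Buchberger's first criterion).
S(f_1,k_5): leading monomials are coprime, so the S-polynomial reduces to 0 (Buchberger's first criterion).
S(f_2,k_5): lcm = pq. S = -2q - 2.
  leading term q: subtract (-3)·k_5 from -2q - 2 → 0
  remainder 0.

S(f_3,k_5): lcm = q^{2}. S = -p + 3q + 1.
  leading term p: subtract (2)·k_6 from -p + 3q + 1 → 3q + 3
  leading term q: subtract (1)·k_5 from 3q + 3 → 0
  remainder 0.

S(f_4,k_5): leading monomials are coprime, so the S-polynomial reduces to 0 (Buchberger's first criterion).
S(f_1,k_6): lcm = p^{2}. S = -3p + 1.
  leading term p: subtract (-1)·k_6 from -3p + 1 → 0
  remainder 0.

S(f_2,k_6): lcm = pq. S = p + 3q - 2.
  leading term p: subtract (-2)·k_6 from p + 3q - 2 → 3q + 3
  leading term q: subtract (1)·k_5 from 3q + 3 → 0
  remainder 0.

S(f_3,k_6): leading monomials are coprime, so the S-polynomial reduces to 0 (Buchberger's first criterion).
S(f_4,k_6): lcm = p^{2}. S = 3q^{2} - 2p - q - 1.
  leading term q^{2}: subtract (1)·f_3 from 3q^{2} - 2p - q - 1 → p + q + 3
  leading term p: subtract (-2)·k_6 from p + q + 3 → q + 1
  leading term q: subtract (-2)·k_5 from q + 1 → 0
  remainder 0.

S(k_5,k_6): leading monomials are coprime, so the S-polynomial reduces to 0 (Buchberger's first criterion).
Every S-polynomial of the final basis reduces to 0, so we have a Gröbner basis.
Inter-reduce: drop elements whose leading term is divisible by another's, tail-reduce, and make monic.
Reduced Gröbner basis: {p + 2, q + 1}.
Label its elements g_1 = p + 2, g_2 = q + 1.

Reduce h = 2pq - 2q + 1 modulo G:
  leading term pq: subtract (2q)·g_1 from 2pq - 2q + 1 → q + 1
  leading term q: subtract (1)·g_2 from q + 1 → 0
  normal form = 0.
Since the normal form is 0, h ∈ I.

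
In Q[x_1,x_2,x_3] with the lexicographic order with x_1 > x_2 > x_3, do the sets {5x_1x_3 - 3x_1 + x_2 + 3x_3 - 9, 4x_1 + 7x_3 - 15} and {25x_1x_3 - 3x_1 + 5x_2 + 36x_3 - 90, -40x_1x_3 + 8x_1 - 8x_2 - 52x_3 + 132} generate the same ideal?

Since reduced Gröbner bases are canonical representatives of ideals under a given ordering, it suffices to compute and compare them.
Buchberger on the first generating set:
f_1 = 5x_1x_3 - 3x_1 + x_2 + 3x_3 - 9, LT = x_1x_3.
f_2 = 4x_1 + 7x_3 - 15, LT = x_1.

S(f_1,f_2): lcm = x_1x_3. S = -3/5x_1 + 1/5x_2 - 7/4x_3^2 + 87/20x_3 - 9/5.
  reduce S modulo (f_1, f_2):
  remainder 1/5x_2 - 7/4x_3^2 + 27/5x_3 - 81/20 ≠ 0; add g_3 = 1/5x_2 - 7/4x_3^2 + 27/5x_3 - 81/20 to the basis.

The other S-polynomials (S(f_1,g_3), S(f_2,g_3)) all reduce to 0 modulo the current basis, so we have a Gröbner basis.
Inter-reduce: drop elements whose leading term is divisible by another's, tail-reduce, and make monic.
Reduced Gröbner basis: {x_1 + 7/4x_3 - 15/4, x_2 - 35/4x_3^2 + 27x_3 - 81/4}.

Buchberger on the second generating set:
h_1 = 25x_1x_3 - 3x_1 + 5x_2 + 36x_3 - 90, LT = x_1x_3.
h_2 = -40x_1x_3 + 8x_1 - 8x_2 - 52x_3 + 132, LT = x_1x_3.

S(h_1,h_2): lcm = x_1x_3. S = 2/25x_1 + 7/50x_3 - 3/10.
  reduce S modulo (h_1, h_2):
  remainder 2/25x_1 + 7/50x_3 - 3/10 ≠ 0; add k_3 = 2/25x_1 + 7/50x_3 - 3/10 to the basis.

S(h_1,k_3): lcm = x_1x_3. S = -3/25x_1 + 1/5x_2 - 7/4x_3^2 + 519/100x_3 - 18/5.
  reduce S modulo (h_1, h_2, k_3):
  remainder 1/5x_2 - 7/4x_3^2 + 27/5x_3 - 81/20 ≠ 0; add k_4 = 1/5x_2 - 7/4x_3^2 + 27/5x_3 - 81/20 to the basis.

The other S-polynomials (S(h_2,k_3), S(h_1,k_4), S(h_2,k_4), S(k_3,k_4)) all reduce to 0 modulo the current basis, so we have a Gröbner basis.
Inter-reduce: drop elements whose leading term is divisible by another's, tail-reduce, and make monic.
Reduced Gröbner basis: {x_1 + 7/4x_3 - 15/4, x_2 - 35/4x_3^2 + 27x_3 - 81/4}.

The two bases agree; hence the ideals are identical.

Yes, the ideals are equal.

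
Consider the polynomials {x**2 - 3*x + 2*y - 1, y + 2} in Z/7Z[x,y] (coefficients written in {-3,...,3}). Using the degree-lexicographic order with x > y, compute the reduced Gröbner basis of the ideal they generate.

f_1 = x**2 - 3*x + 2*y - 1, LT = x**2.
f_2 = y + 2, LT = y.

The S-polynomials (S(f_1,f_2)) all reduce to 0 modulo the current basis, so we have a Gröbner basis.

G = {x**2 - 3*x + 2, y + 2}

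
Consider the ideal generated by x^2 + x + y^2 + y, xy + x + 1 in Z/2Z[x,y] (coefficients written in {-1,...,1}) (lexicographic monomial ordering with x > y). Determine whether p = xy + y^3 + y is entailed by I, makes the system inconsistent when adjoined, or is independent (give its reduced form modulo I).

xy + y^3 + y lies in I (it reduces to 0).

First compute the reduced Gröbner basis of I by Buchberger's algorithm.
f_1 = x^2 + x + y^2 + y, LT = x^2.
f_2 = xy + x + 1, LT = xy.

S(f_1,f_2): lcm = x^2y. S = x^2 + xy + x + y^3 + y^2.
  leading term x^2: subtract (1)·f_1 from x^2 + xy + x + y^3 + y^2 → xy + y^3 + y
  leading term xy: subtract (1)·f_2 from xy + y^3 + y → x + y^3 + y + 1
  leading term x: no divisor's leading term divides it; move x to the remainder.
  leading term y^3: no divisor's leading term divides it; move y^3 to the remainder.
  leading term y: no divisor's leading term divides it; move y to the remainder.
  leading term 1: no divisor's leading term divides it; move 1 to the remainder.
  remainder x + y^3 + y + 1 ≠ 0; add h_3 = x + y^3 + y + 1 to the basis.

S(f_2,h_3): lcm = xy. S = x + y^4 + y^2 + y + 1.
  leading term x: subtract (1)·h_3 from x + y^4 + y^2 + y + 1 → y^4 + y^3 + y^2
  leading term y^4: no divisor's leading term divides it; move y^4 to the remainder.
  leading term y^3: no divisor's leading term divides it; move y^3 to the remainder.
  leading term y^2: no divisor's leading term divides it; move y^2 to the remainder.
  remainder y^4 + y^3 + y^2 ≠ 0; add h_4 = y^4 + y^3 + y^2 to the basis.

The other S-polynomials (S(f_1,h_3), S(f_1,h_4), S(f_2,h_4), S(h_3,h_4)) all reduce to 0 modulo the current basis, so we have a Gröbner basis.
Inter-reduce: drop elements whose leading term is divisible by another's, tail-reduce, and make monic.
Reduced Gröbner basis: {x + y^3 + y + 1, y^4 + y^3 + y^2}.
Label its elements g_1 = x + y^3 + y + 1, g_2 = y^4 + y^3 + y^2.

Reduce p = xy + y^3 + y modulo G:
  leading term xy: subtract (y)·g_1 from xy + y^3 + y → y^4 + y^3 + y^2
  leading term y^4: subtract (1)·g_2 from y^4 + y^3 + y^2 → 0
  normal form = 0.
Since the normal form is 0, p ∈ I.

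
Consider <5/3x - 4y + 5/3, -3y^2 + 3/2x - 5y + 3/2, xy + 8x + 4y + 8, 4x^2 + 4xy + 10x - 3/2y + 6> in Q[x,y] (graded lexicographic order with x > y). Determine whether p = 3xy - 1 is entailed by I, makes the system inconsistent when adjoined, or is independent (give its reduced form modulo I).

First compute the reduced Gröbner basis of I by Buchberger's algorithm.
f_1 = 5/3x - 4y + 5/3, LT = x.
f_2 = -3y^2 + 3/2x - 5y + 3/2, LT = y^2.
f_3 = xy + 8x + 4y + 8, LT = xy.
f_4 = 4x^2 + 4xy + 10x - 3/2y + 6, LT = x^2.

S(f_1,f_2): leading monomials are coprime, so the S-polynomial reduces to 0 (Buchberger's first criterion).
S(f_1,f_3): lcm = xy. S = -12/5y^2 - 8x - 3y - 8.
  leading term y^2: subtract (4/5)·f_2 from -12/5y^2 - 8x - 3y - 8 → -46/5x + y - 46/5
  leading term x: subtract (-138/25)·f_1 from -46/5x + y - 46/5 → -527/25y
  leading term y: no divisor's leading term divides it; move -527/25y to the remainder.
  remainder -527/25y ≠ 0; add h_5 = -527/25y to the basis.

S(f_1,f_4): lcm = x^2. S = -17/5xy - 3/2x + 3/8y - 3/2.
  leading term xy: subtract (-51/25y)·f_1 from -17/5xy - 3/2x + 3/8y - 3/2 → -204/25y^2 - 3/2x + 151/40y - 3/2
  leading term y^2: subtract (68/25)·f_2 from -204/25y^2 - 3/2x + 151/40y - 3/2 → -279/50x + 139/8y - 279/50
  leading term x: subtract (-837/250)·f_1 from -279/50x + 139/8y - 279/50 → 3983/1000y
  leading term y: subtract (-3983/21080)·h_5 from 3983/1000y → 0
  remainder 0.

S(f_2,f_3): lcm = xy^2. S = -1/2x^2 - 19/3xy - 4y^2 - 1/2x - 8y.
  leading term x^2: subtract (-3/10x)·f_1 from -1/2x^2 - 19/3xy - 4y^2 - 1/2x - 8y → -113/15xy - 4y^2 - 8y
  leading term xy: subtract (-113/25y)·f_1 from -113/15xy - 4y^2 - 8y → -552/25y^2 - 7/15y
  leading term y^2: subtract (184/25)·f_2 from -552/25y^2 - 7/15y → -276/25x + 109/3y - 276/25
  leading term x: subtract (-828/125)·f_1 from -276/25x + 109/3y - 276/25 → 3689/375y
  leading term y: subtract (-7/15)·h_5 from 3689/375y → 0
  remainder 0.

S(f_2,f_4): leading monomials are coprime, so the S-polynomial reduces to 0 (Buchberger's first criterion).
S(f_3,f_4): lcm = x^2y. S = -xy^2 + 8x^2 + 3/2xy + 3/8y^2 + 8x - 3/2y.
  leading term xy^2: subtract (-3/5y^2)·f_1 from -xy^2 + 8x^2 + 3/2xy + 3/8y^2 + 8x - 3/2y → -12/5y^3 + 8x^2 + 3/2xy + 11/8y^2 + 8x - 3/2y
  leading term y^3: subtract (4/5y)·f_2 from -12/5y^3 + 8x^2 + 3/2xy + 11/8y^2 + 8x - 3/2y → 8x^2 + 3/10xy + 43/8y^2 + 8x - 27/10y
  leading term x^2: subtract (24/5x)·f_1 from 8x^2 + 3/10xy + 43/8y^2 + 8x - 27/10y → 39/2xy + 43/8y^2 - 27/10y
  leading term xy: subtract (117/10y)·f_1 from 39/2xy + 43/8y^2 - 27/10y → 2087/40y^2 - 111/5y
  leading term y^2: subtract (-2087/120)·f_2 from 2087/40y^2 - 111/5y → 2087/80x - 13099/120y + 2087/80
  leading term x: subtract (6261/400)·f_1 from 2087/80x - 13099/120y + 2087/80 → -27929/600y
  leading term y: subtract (27929/12648)·h_5 from -27929/600y → 0
  remainder 0.

S(f_1,h_5): leading monomials are coprime, so the S-polynomial reduces to 0 (Buchberger's first criterion).
S(f_2,h_5): lcm = y^2. S = -1/2x + 5/3y - 1/2.
  leading term x: subtract (-3/10)·f_1 from -1/2x + 5/3y - 1/2 → 7/15y
  leading term y: subtract (-35/1581)·h_5 from 7/15y → 0
  remainder 0.

S(f_3,h_5): lcm = xy. S = 8x + 4y + 8.
  leading term x: subtract (24/5)·f_1 from 8x + 4y + 8 → 116/5y
  leading term y: subtract (-580/527)·h_5 from 116/5y → 0
  remainder 0.

S(f_4,h_5): leading monomials are coprime, so the S-polynomial reduces to 0 (Buchberger's first criterion).
Every S-polynomial of the final basis reduces to 0, so we have a Gröbner basis.
Inter-reduce: drop elements whose leading term is divisible by another's, tail-reduce, and make monic.
Reduced Gröbner basis: {x + 1, y}.
Label its elements g_1 = x + 1, g_2 = y.

Reduce p = 3xy - 1 modulo G:
  leading term xy: subtract (3y)·g_1 from 3xy - 1 → -3y - 1
  leading term y: subtract (-3)·g_2 from -3y - 1 → -1
  leading term 1: no divisor's leading term divides it; move -1 to the remainder.
  normal form = -1.
The normal form is nonzero, so p ∉ I. Since p minus its normal form lies in I, I + (p) = I + (r) where r = -1; decide whether this ideal is the whole ring.
Here r = -1 is a nonzero constant, hence a unit: 1 ∈ I + (p), the Gröbner basis of I + (p) is {1}, and the enlarged system has no common solution — adjoining p is inconsistent.

Adjoining 3xy - 1 makes the ideal the whole ring: the system is inconsistent.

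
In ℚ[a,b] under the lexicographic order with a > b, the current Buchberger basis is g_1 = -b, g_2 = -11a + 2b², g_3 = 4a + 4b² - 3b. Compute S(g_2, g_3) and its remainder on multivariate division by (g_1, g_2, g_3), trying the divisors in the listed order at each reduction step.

S(g_2, g_3) = -13/11b² + ¾b; remainder on division = 0.

lcm(LM(g_2), LM(g_3)) = a.
S = (lcm/LT(g_2))·g_2 − (lcm/LT(g_3))·g_3 = -13/11b² + ¾b.
Reduce S modulo (g_1, g_2, g_3) in that order:
  leading term b²: subtract (13/11b)·g_1 from -13/11b² + ¾b → ¾b
  leading term b: subtract (-¾)·g_1 from ¾b → 0
The remainder is 0, so this S-polynomial contributes no new basis element.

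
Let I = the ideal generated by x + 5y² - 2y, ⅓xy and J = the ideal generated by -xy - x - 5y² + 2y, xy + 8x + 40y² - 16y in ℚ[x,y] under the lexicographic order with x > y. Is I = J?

Yes, the ideals are equal.

Equality of ideals is decidable: compute both reduced Gröbner bases (unique for the ordering) and check whether they agree.
Buchberger on the first generating set:
f_1 = x + 5y² - 2y, LT = x.
f_2 = ⅓xy, LT = xy.

S(f_1,f_2): lcm = xy. S = 5y³ - 2y².
  leading term y³: no divisor's leading term divides it; move 5y³ to the remainder.
  leading term y²: no divisor's leading term divides it; move -2y² to the remainder.
  remainder 5y³ - 2y² ≠ 0; add g_3 = 5y³ - 2y² to the basis.

The other S-polynomials (S(f_1,g_3), S(f_2,g_3)) all reduce to 0 modulo the current basis, so we have a Gröbner basis.
Inter-reduce: drop elements whose leading term is divisible by another's, tail-reduce, and make monic.
Reduced Gröbner basis: {x + 5y² - 2y, y³ - ⅖y²}.

Buchberger on the second generating set:
h_1 = -xy - x - 5y² + 2y, LT = xy.
h_2 = xy + 8x + 40y² - 16y, LT = xy.

S(h_1,h_2): lcm = xy. S = -7x - 35y² + 14y.
  leading term x: no divisor's leading term divides it; move -7x to the remainder.
  leading term y²: no divisor's leading term divides it; move -35y² to the remainder.
  leading term y: no divisor's leading term divides it; move 14y to the remainder.
  remainder -7x - 35y² + 14y ≠ 0; add k_3 = -7x - 35y² + 14y to the basis.

S(h_1,k_3): lcm = xy. S = x - 5y³ + 7y² - 2y.
  leading term x: subtract (-1/7)·k_3 from x - 5y³ + 7y² - 2y → -5y³ + 2y²
  leading term y³: no divisor's leading term divides it; move -5y³ to the remainder.
  leading term y²: no divisor's leading term divides it; move 2y² to the remainder.
  remainder -5y³ + 2y² ≠ 0; add k_4 = -5y³ + 2y² to the basis.

The other S-polynomials (S(h_2,k_3), S(h_1,k_4), S(h_2,k_4), S(k_3,k_4)) all reduce to 0 modulo the current basis, so we have a Gröbner basis.
Inter-reduce: drop elements whose leading term is divisible by another's, tail-reduce, and make monic.
Reduced Gröbner basis: {x + 5y² - 2y, y³ - ⅖y²}.

These coincide, so the ideals are equal.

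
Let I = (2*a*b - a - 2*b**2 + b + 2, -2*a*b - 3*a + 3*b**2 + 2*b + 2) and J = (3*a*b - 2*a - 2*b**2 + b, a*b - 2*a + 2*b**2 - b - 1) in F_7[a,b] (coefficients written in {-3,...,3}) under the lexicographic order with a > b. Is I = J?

Yes, the ideals are equal.

For a fixed monomial order, each ideal has a unique reduced Gröbner basis; comparing bases decides equality.
Buchberger on the first generating set:
f_1 = 2*a*b - a - 2*b**2 + b + 2, LT = a*b.
f_2 = -2*a*b - 3*a + 3*b**2 + 2*b + 2, LT = a*b.

S(f_1,f_2): lcm = a*b. S = -2*a - 3*b**2 - 2*b + 2.
  reduce S modulo (f_1, f_2):
  remainder -2*a - 3*b**2 - 2*b + 2 ≠ 0; add g_3 = -2*a - 3*b**2 - 2*b + 2 to the basis.

S(f_1,g_3): lcm = a*b. S = 3*a + 2*b**3 - 2*b**2 - 2*b + 1.
  reduce S modulo (f_1, f_2, g_3):
  remainder 2*b**3 - 3*b**2 + 2*b - 3 ≠ 0; add g_4 = 2*b**3 - 3*b**2 + 2*b - 3 to the basis.

The other S-polynomials (S(f_2,g_3), S(f_1,g_4), S(f_2,g_4), S(g_3,g_4)) all reduce to 0 modulo the current basis, so we have a Gröbner basis.
Inter-reduce: drop elements whose leading term is divisible by another's, tail-reduce, and make monic.
Reduced Gröbner basis: {a - 2*b**2 + b - 1, b**3 + 2*b**2 + b + 2}.

Buchberger on the second generating set:
h_1 = 3*a*b - 2*a - 2*b**2 + b, LT = a*b.
h_2 = a*b - 2*a + 2*b**2 - b - 1, LT = a*b.

S(h_1,h_2): lcm = a*b. S = -a + 2*b**2 - b + 1.
  reduce S modulo (h_1, h_2):
  remainder -a + 2*b**2 - b + 1 ≠ 0; add k_3 = -a + 2*b**2 - b + 1 to the basis.

S(h_1,k_3): lcm = a*b. S = -3*a + 2*b**3 + 3*b**2 - b.
  reduce S modulo (h_1, h_2, k_3):
  remainder 2*b**3 - 3*b**2 + 2*b - 3 ≠ 0; add k_4 = 2*b**3 - 3*b**2 + 2*b - 3 to the basis.

The other S-polynomials (S(h_2,k_3), S(h_1,k_4), S(h_2,k_4), S(k_3,k_4)) all reduce to 0 modulo the current basis, so we have a Gröbner basis.
Inter-reduce: drop elements whose leading term is divisible by another's, tail-reduce, and make monic.
Reduced Gröbner basis: {a - 2*b**2 + b - 1, b**3 + 2*b**2 + b + 2}.

The two bases agree; hence the ideals are identical.
The choice of monomial ordering does not affect the verdict — as long as both bases are computed under the same ordering, their equality decides ideal equality.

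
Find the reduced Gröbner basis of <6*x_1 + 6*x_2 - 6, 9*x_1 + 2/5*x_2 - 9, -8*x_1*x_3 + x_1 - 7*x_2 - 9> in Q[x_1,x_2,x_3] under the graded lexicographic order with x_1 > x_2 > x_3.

Buchberger's algorithm terminates because the ascending chain of leading-term ideals stabilizes.

f_1 = 6*x_1 + 6*x_2 - 6, LT = x_1.
f_2 = 9*x_1 + 2/5*x_2 - 9, LT = x_1.
f_3 = -8*x_1*x_3 + x_1 - 7*x_2 - 9, LT = x_1*x_3.

S(f_1,f_2): lcm = x_1. S = 43/45*x_2.
  leading term x_2: no divisor's leading term divides it; move 43/45*x_2 to the remainder.
  remainder 43/45*x_2 ≠ 0; add g_4 = 43/45*x_2 to the basis.

S(f_1,f_3): lcm = x_1*x_3. S = x_2*x_3 + 1/8*x_1 - 7/8*x_2 - x_3 - 9/8.
  leading term x_2*x_3: subtract (45/43*x_3)·g_4 from x_2*x_3 + 1/8*x_1 - 7/8*x_2 - x_3 - 9/8 → 1/8*x_1 - 7/8*x_2 - x_3 - 9/8
  leading term x_1: subtract (1/48)·f_1 from 1/8*x_1 - 7/8*x_2 - x_3 - 9/8 → -x_2 - x_3 - 1
  leading term x_2: subtract (-45/43)·g_4 from -x_2 - x_3 - 1 → -x_3 - 1
  leading term x_3: no divisor's leading term divides it; move -x_3 to the remainder.
  leading term 1: no divisor's leading term divides it; move -1 to the remainder.
  remainder -x_3 - 1 ≠ 0; add g_5 = -x_3 - 1 to the basis.

The other S-polynomials (S(f_2,f_3), S(f_1,g_4), S(f_2,g_4), S(f_3,g_4), S(f_1,g_5), S(f_2,g_5), S(f_3,g_5), S(g_4,g_5)) all reduce to 0 modulo the current basis, so we have a Gröbner basis.
Inter-reduce: drop elements whose leading term is divisible by another's, tail-reduce, and make monic.

G = {x_1 - 1, x_2, x_3 + 1}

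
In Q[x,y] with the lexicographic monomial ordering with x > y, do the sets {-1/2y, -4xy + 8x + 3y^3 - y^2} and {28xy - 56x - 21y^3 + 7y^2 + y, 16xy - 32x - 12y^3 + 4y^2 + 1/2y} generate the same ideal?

For a fixed monomial order, each ideal has a unique reduced Gröbner basis; comparing bases decides equality.
Buchberger on the first generating set:
f_1 = -1/2y, LT = y.
f_2 = -4xy + 8x + 3y^3 - y^2, LT = xy.

S(f_1,f_2): lcm = xy. S = 2x + 3/4y^3 - 1/4y^2.
  leading term x: no divisor's leading term divides it; move 2x to the remainder.
  leading term y^3: subtract (-3/2y^2)·f_1 from 3/4y^3 - 1/4y^2 → -1/4y^2
  leading term y^2: subtract (1/2y)·f_1 from -1/4y^2 → 0
  remainder 2x ≠ 0; add g_3 = 2x to the basis.

The other S-polynomials (S(f_1,g_3), S(f_2,g_3)) all reduce to 0 modulo the current basis, so we have a Gröbner basis.
Inter-reduce: drop elements whose leading term is divisible by another's, tail-reduce, and make monic.
Reduced Gröbner basis: {x, y}.

Buchberger on the second generating set:
h_1 = 28xy - 56x - 21y^3 + 7y^2 + y, LT = xy.
h_2 = 16xy - 32x - 12y^3 + 4y^2 + 1/2y, LT = xy.

S(h_1,h_2): lcm = xy. S = 1/224y.
  leading term y: no divisor's leading term divides it; move 1/224y to the remainder.
  remainder 1/224y ≠ 0; add k_3 = 1/224y to the basis.

S(h_1,k_3): lcm = xy. S = -2x - 3/4y^3 + 1/4y^2 + 1/28y.
  leading term x: no divisor's leading term divides it; move -2x to the remainder.
  leading term y^3: subtract (-168y^2)·k_3 from -3/4y^3 + 1/4y^2 + 1/28y → 1/4y^2 + 1/28y
  leading term y^2: subtract (56y)·k_3 from 1/4y^2 + 1/28y → 1/28y
  leading term y: subtract (8)·k_3 from 1/28y → 0
  remainder -2x ≠ 0; add k_4 = -2x to the basis.

The other S-polynomials (S(h_2,k_3), S(h_1,k_4), S(h_2,k_4), S(k_3,k_4)) all reduce to 0 modulo the current basis, so we have a Gröbner basis.
Inter-reduce: drop elements whose leading term is divisible by another's, tail-reduce, and make monic.
Reduced Gröbner basis: {x, y}.

These coincide, so the ideals are equal.

Yes, the ideals are equal.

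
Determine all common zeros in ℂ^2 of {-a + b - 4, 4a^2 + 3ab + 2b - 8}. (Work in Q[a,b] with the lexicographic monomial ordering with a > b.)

Compute a lex Gröbner basis by Buchberger's algorithm.
f_1 = -a + b - 4, LT = a.
f_2 = 4a^2 + 3ab + 2b - 8, LT = a^2.

S(f_1,f_2): lcm = a^2. S = -7/4ab + 4a - 1/2b + 2.
  leading term ab: subtract (7/4b)·f_1 from -7/4ab + 4a - 1/2b + 2 → 4a - 7/4b^2 + 13/2b + 2
  leading term a: subtract (-4)·f_1 from 4a - 7/4b^2 + 13/2b + 2 → -7/4b^2 + 21/2b - 14
  leading term b^2: no divisor's leading term divides it; move -7/4b^2 to the remainder.
  leading term b: no divisor's leading term divides it; move 21/2b to the remainder.
  leading term 1: no divisor's leading term divides it; move -14 to the remainder.
  remainder -7/4b^2 + 21/2b - 14 ≠ 0; add h_3 = -7/4b^2 + 21/2b - 14 to the basis.

The other S-polynomials (S(f_1,h_3), S(f_2,h_3)) all reduce to 0 modulo the current basis, so we have a Gröbner basis.
Inter-reduce: drop elements whose leading term is divisible by another's, tail-reduce, and make monic.
Reduced Gröbner basis: {a - b + 4, b^2 - 6b + 8}.

From the last basis element, b^2 - 6b + 8 = 0, so b takes values in {2, 4}. Each choice, substituted upward through the basis, yields the corresponding point(s) of the solution set.
  b = 2: the earlier basis element becomes a + 2 = 0, giving a = -2 — point (-2, 2).
  b = 4: the earlier basis element becomes a = 0, giving a = 0 — point (0, 4).
Each listed point satisfies every original equation (direct substitution).

{(-2, 2), (0, 4)}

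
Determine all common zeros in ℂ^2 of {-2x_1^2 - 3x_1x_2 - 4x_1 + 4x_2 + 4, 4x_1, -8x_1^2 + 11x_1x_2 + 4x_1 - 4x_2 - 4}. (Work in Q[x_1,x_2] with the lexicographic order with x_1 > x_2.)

Compute a lex Gröbner basis by Buchberger's algorithm.
f_1 = -2x_1^2 - 3x_1x_2 - 4x_1 + 4x_2 + 4, LT = x_1^2.
f_2 = 4x_1, LT = x_1.
f_3 = -8x_1^2 + 11x_1x_2 + 4x_1 - 4x_2 - 4, LT = x_1^2.

S(f_1,f_2): lcm = x_1^2. S = 3/2x_1x_2 + 2x_1 - 2x_2 - 2.
  leading term x_1x_2: subtract (3/8x_2)·f_2 from 3/2x_1x_2 + 2x_1 - 2x_2 - 2 → 2x_1 - 2x_2 - 2
  leading term x_1: subtract (1/2)·f_2 from 2x_1 - 2x_2 - 2 → -2x_2 - 2
  leading term x_2: no divisor's leading term divides it; move -2x_2 to the remainder.
  leading term 1: no divisor's leading term divides it; move -2 to the remainder.
  remainder -2x_2 - 2 ≠ 0; add h_4 = -2x_2 - 2 to the basis.

The other S-polynomials (S(f_1,f_3), S(f_2,f_3), S(f_1,h_4), S(f_2,h_4), S(f_3,h_4)) all reduce to 0 modulo the current basis, so we have a Gröbner basis.
Inter-reduce: drop elements whose leading term is divisible by another's, tail-reduce, and make monic.
Reduced Gröbner basis: {x_1, x_2 + 1}.

Elimination: the polynomial x_2 + 1 lies in the elimination ideal for x_2, so x_2 ∈ {-1}. For each such x_2, the remaining basis elements (now univariate) give the rest of the solution.
  x_2 = -1: the earlier basis element becomes x_1 = 0, giving x_1 = 0 — point (0, -1).

{(0, -1)}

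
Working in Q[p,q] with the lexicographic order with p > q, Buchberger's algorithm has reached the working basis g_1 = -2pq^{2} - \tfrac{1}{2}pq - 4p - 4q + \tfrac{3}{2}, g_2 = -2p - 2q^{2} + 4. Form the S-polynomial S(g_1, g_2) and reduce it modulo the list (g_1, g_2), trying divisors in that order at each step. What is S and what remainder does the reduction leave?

S(g_1, g_2) = \tfrac{1}{4}pq + 2p - q^{4} + 2q^{2} + 2q - \tfrac{3}{4}; remainder on division = -q^{4} - \tfrac{1}{4}q^{3} + \tfrac{5}{2}q + \tfrac{13}{4}.

lcm(LM(g_1), LM(g_2)) = pq^{2}.
S = (lcm/LT(g_1))·g_1 − (lcm/LT(g_2))·g_2 = \tfrac{1}{4}pq + 2p - q^{4} + 2q^{2} + 2q - \tfrac{3}{4}.
Reduce S modulo (g_1, g_2) in that order:
  leading term pq: subtract (-\tfrac{1}{8}q)·g_2 from \tfrac{1}{4}pq + 2p - q^{4} + 2q^{2} + 2q - \tfrac{3}{4} → 2p - q^{4} - \tfrac{1}{4}q^{3} + 2q^{2} + \tfrac{5}{2}q - \tfrac{3}{4}
  leading term p: subtract (-1)·g_2 from 2p - q^{4} - \tfrac{1}{4}q^{3} + 2q^{2} + \tfrac{5}{2}q - \tfrac{3}{4} → -q^{4} - \tfrac{1}{4}q^{3} + \tfrac{5}{2}q + \tfrac{13}{4}
  leading term q^{4}: no divisor's leading term divides it; move -q^{4} to the remainder.
  leading term q^{3}: no divisor's leading term divides it; move -\tfrac{1}{4}q^{3} to the remainder.
  leading term q: no divisor's leading term divides it; move \tfrac{5}{2}q to the remainder.
  leading term 1: no divisor's leading term divides it; move \tfrac{13}{4} to the remainder.
The remainder -q^{4} - \tfrac{1}{4}q^{3} + \tfrac{5}{2}q + \tfrac{13}{4} is nonzero, so it would be added as the next basis element.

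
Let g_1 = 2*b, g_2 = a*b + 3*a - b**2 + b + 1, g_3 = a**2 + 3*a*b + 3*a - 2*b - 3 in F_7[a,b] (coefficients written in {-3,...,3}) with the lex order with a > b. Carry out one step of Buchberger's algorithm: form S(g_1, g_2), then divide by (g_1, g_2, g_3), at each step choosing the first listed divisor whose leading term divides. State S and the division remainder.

lcm(LM(g_1), LM(g_2)) = a*b.
S = (lcm/LT(g_1))·g_1 − (lcm/LT(g_2))·g_2 = -3*a + b**2 - b - 1.
Reduce S modulo (g_1, g_2, g_3) in that order:
  leading term a: no divisor's leading term divides it; move -3*a to the remainder.
  leading term b**2: subtract (-3*b)·g_1 from b**2 - b - 1 → -b - 1
  leading term b: subtract (3)·g_1 from -b - 1 → -1
  leading term 1: no divisor's leading term divides it; move -1 to the remainder.
The remainder -3*a - 1 is nonzero, so it would be added as the next basis element.

S(g_1, g_2) = -3*a + b**2 - b - 1; remainder on division = -3*a - 1.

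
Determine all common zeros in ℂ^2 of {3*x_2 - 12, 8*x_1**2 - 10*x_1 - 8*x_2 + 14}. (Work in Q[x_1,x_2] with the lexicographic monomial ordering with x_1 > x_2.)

{(-1, 4), (9/4, 4)}

Compute a lex Gröbner basis by Buchberger's algorithm.
f_1 = 3*x_2 - 12, LT = x_2.
f_2 = 8*x_1**2 - 10*x_1 - 8*x_2 + 14, LT = x_1**2.

S(f_1,f_2): leading monomials are coprime, so the S-polynomial reduces to 0 (Buchberger's first criterion).
Every S-polynomial of the final basis reduces to 0, so we have a Gröbner basis.
Inter-reduce: drop elements whose leading term is divisible by another's, tail-reduce, and make monic.
Reduced Gröbner basis: {x_1**2 - 5/4*x_1 - 9/4, x_2 - 4}.

Since the basis is lex-ordered, x_2 - 4 is univariate in x_2. Its roots are {4}. Back-substituting each root into the other basis elements fixes the other coordinates.
  x_2 = 4: the earlier basis element becomes x_1**2 - 5/4*x_1 - 9/4 = 0, giving x_1 = -1, 9/4 — points (-1, 4), (9/4, 4).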